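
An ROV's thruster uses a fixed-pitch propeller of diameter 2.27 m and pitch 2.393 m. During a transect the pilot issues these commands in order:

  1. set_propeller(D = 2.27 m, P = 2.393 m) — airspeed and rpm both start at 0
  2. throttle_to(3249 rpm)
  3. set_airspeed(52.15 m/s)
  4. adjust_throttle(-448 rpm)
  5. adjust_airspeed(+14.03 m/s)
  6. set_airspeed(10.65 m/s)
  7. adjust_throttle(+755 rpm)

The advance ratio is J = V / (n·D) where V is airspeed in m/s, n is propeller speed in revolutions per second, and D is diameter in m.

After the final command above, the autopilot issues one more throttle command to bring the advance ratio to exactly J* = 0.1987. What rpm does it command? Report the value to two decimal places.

rpm = 1416.70

set_propeller: D = 2.27 m, P = 2.393 m (p = P/D = 1.054185); state ← (V=0, rpm=0)
throttle_to(3249): rpm ← 3249
set_airspeed(52.15): V ← 52.15 m/s
adjust_throttle(-448): rpm ← 3249 -448 = 2801
adjust_airspeed(+14.03): V ← 52.15 +14.03 = 66.18 m/s
set_airspeed(10.65): V ← 10.65 m/s
adjust_throttle(+755): rpm ← 2801 +755 = 3556
final state: V = 10.65 m/s, rpm = 3556 → n = rpm/60 = 59.266667 rev/s
target J* = 0.1987; solve J* = V/(n·D) for n: n = V/(J*·D) = 10.65/(0.1987 × 2.27) = 23.611625 rev/s
rpm = 60·n = 1416.697521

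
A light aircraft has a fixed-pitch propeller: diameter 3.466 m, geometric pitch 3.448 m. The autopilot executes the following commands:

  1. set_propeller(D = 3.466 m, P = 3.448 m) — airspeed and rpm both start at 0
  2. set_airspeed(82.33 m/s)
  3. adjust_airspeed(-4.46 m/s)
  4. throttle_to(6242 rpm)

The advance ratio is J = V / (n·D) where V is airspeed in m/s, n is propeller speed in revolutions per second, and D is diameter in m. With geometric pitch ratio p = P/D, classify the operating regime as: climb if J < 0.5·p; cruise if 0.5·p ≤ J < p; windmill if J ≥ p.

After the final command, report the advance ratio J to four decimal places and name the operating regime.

set_propeller: D = 3.466 m, P = 3.448 m (p = P/D = 0.994807); state ← (V=0, rpm=0)
set_airspeed(82.33): V ← 82.33 m/s
adjust_airspeed(-4.46): V ← 82.33 -4.46 = 77.87 m/s
throttle_to(6242): rpm ← 6242
final state: V = 77.87 m/s, rpm = 6242 → n = rpm/60 = 104.033333 rev/s
J = V / (n·D) = 77.87 / (104.033333 × 3.466) = 0.215958
regime bands: climb J<0.4974 | cruise [0.4974, 0.9948) | windmill J≥0.9948
J = 0.2160 → climb

J = 0.2160, regime = climb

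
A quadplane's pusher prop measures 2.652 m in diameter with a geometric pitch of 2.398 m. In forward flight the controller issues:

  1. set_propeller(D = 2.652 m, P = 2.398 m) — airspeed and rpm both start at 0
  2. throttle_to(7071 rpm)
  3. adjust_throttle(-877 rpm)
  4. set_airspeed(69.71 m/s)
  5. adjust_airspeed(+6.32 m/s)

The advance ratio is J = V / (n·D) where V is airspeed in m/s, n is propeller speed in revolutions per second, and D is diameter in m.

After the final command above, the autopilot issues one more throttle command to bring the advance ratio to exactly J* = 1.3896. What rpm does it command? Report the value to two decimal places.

rpm = 1237.86

set_propeller: D = 2.652 m, P = 2.398 m (p = P/D = 0.904223); state ← (V=0, rpm=0)
throttle_to(7071): rpm ← 7071
adjust_throttle(-877): rpm ← 7071 -877 = 6194
set_airspeed(69.71): V ← 69.71 m/s
adjust_airspeed(+6.32): V ← 69.71 +6.32 = 76.03 m/s
final state: V = 76.03 m/s, rpm = 6194 → n = rpm/60 = 103.233333 rev/s
target J* = 1.3896; solve J* = V/(n·D) for n: n = V/(J*·D) = 76.03/(1.3896 × 2.652) = 20.631066 rev/s
rpm = 60·n = 1237.863951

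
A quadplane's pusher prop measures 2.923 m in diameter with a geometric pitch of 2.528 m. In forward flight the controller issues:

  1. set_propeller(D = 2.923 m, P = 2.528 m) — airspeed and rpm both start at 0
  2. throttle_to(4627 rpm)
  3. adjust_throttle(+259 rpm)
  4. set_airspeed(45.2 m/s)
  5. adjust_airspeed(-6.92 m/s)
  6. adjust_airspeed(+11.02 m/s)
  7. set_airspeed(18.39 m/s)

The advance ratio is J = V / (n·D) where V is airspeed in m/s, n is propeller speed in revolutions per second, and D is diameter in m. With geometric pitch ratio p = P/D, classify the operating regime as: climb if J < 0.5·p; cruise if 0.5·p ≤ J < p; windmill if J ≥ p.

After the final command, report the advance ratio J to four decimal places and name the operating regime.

J = 0.0773, regime = climb

set_propeller: D = 2.923 m, P = 2.528 m (p = P/D = 0.864865); state ← (V=0, rpm=0)
throttle_to(4627): rpm ← 4627
adjust_throttle(+259): rpm ← 4627 +259 = 4886
set_airspeed(45.2): V ← 45.2 m/s
adjust_airspeed(-6.92): V ← 45.2 -6.92 = 38.28 m/s
adjust_airspeed(+11.02): V ← 38.28 +11.02 = 49.3 m/s
set_airspeed(18.39): V ← 18.39 m/s
final state: V = 18.39 m/s, rpm = 4886 → n = rpm/60 = 81.433333 rev/s
J = V / (n·D) = 18.39 / (81.433333 × 2.923) = 0.077259
regime bands: climb J<0.4324 | cruise [0.4324, 0.8649) | windmill J≥0.8649
J = 0.0773 → climb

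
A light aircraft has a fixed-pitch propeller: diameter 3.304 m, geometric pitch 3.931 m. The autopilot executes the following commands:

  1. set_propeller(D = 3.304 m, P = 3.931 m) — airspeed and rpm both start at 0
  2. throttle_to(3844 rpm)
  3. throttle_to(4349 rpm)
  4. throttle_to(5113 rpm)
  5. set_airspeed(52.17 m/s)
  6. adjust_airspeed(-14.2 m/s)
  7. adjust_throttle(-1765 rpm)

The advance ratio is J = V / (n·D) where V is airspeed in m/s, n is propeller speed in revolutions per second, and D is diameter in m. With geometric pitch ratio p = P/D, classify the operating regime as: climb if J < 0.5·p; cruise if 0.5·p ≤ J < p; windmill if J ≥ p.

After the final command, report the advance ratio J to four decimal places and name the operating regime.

J = 0.2060, regime = climb

set_propeller: D = 3.304 m, P = 3.931 m (p = P/D = 1.189770); state ← (V=0, rpm=0)
throttle_to(3844): rpm ← 3844
throttle_to(4349): rpm ← 4349
throttle_to(5113): rpm ← 5113
set_airspeed(52.17): V ← 52.17 m/s
adjust_airspeed(-14.2): V ← 52.17 -14.2 = 37.97 m/s
adjust_throttle(-1765): rpm ← 5113 -1765 = 3348
final state: V = 37.97 m/s, rpm = 3348 → n = rpm/60 = 55.800000 rev/s
J = V / (n·D) = 37.97 / (55.800000 × 3.304) = 0.205952
regime bands: climb J<0.5949 | cruise [0.5949, 1.1898) | windmill J≥1.1898
J = 0.2060 → climb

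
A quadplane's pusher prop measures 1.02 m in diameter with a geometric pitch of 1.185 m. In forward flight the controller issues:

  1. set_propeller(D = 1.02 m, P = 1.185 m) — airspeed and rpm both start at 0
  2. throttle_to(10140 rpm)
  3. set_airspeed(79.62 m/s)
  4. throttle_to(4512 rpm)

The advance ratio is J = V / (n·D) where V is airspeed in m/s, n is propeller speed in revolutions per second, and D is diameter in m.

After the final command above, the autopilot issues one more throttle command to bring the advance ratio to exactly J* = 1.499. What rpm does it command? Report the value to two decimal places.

set_propeller: D = 1.02 m, P = 1.185 m (p = P/D = 1.161765); state ← (V=0, rpm=0)
throttle_to(10140): rpm ← 10140
set_airspeed(79.62): V ← 79.62 m/s
throttle_to(4512): rpm ← 4512
final state: V = 79.62 m/s, rpm = 4512 → n = rpm/60 = 75.200000 rev/s
target J* = 1.499; solve J* = V/(n·D) for n: n = V/(J*·D) = 79.62/(1.499 × 1.02) = 52.073932 rev/s
rpm = 60·n = 3124.435898

rpm = 3124.44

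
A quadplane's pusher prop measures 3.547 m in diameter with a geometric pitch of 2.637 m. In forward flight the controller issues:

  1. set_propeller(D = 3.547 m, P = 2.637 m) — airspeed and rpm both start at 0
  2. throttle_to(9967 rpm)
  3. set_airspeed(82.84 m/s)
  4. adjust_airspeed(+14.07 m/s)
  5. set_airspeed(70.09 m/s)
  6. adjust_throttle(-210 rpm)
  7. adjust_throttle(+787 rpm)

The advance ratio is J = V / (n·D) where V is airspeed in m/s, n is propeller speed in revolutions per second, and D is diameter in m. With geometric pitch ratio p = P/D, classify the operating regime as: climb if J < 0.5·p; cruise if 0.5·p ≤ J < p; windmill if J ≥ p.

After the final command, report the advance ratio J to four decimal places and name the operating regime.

J = 0.1124, regime = climb

set_propeller: D = 3.547 m, P = 2.637 m (p = P/D = 0.743445); state ← (V=0, rpm=0)
throttle_to(9967): rpm ← 9967
set_airspeed(82.84): V ← 82.84 m/s
adjust_airspeed(+14.07): V ← 82.84 +14.07 = 96.91 m/s
set_airspeed(70.09): V ← 70.09 m/s
adjust_throttle(-210): rpm ← 9967 -210 = 9757
adjust_throttle(+787): rpm ← 9757 +787 = 10544
final state: V = 70.09 m/s, rpm = 10544 → n = rpm/60 = 175.733333 rev/s
J = V / (n·D) = 70.09 / (175.733333 × 3.547) = 0.112445
regime bands: climb J<0.3717 | cruise [0.3717, 0.7434) | windmill J≥0.7434
J = 0.1124 → climb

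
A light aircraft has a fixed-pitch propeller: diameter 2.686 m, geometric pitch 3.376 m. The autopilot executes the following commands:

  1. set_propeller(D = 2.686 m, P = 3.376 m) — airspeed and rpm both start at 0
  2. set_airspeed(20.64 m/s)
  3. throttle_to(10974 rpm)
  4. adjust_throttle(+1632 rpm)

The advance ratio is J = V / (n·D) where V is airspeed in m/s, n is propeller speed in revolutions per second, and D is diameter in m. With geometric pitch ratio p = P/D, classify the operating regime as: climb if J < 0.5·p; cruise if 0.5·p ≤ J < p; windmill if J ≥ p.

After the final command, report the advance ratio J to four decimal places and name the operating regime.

set_propeller: D = 2.686 m, P = 3.376 m (p = P/D = 1.256888); state ← (V=0, rpm=0)
set_airspeed(20.64): V ← 20.64 m/s
throttle_to(10974): rpm ← 10974
adjust_throttle(+1632): rpm ← 10974 +1632 = 12606
final state: V = 20.64 m/s, rpm = 12606 → n = rpm/60 = 210.100000 rev/s
J = V / (n·D) = 20.64 / (210.100000 × 2.686) = 0.036574
regime bands: climb J<0.6284 | cruise [0.6284, 1.2569) | windmill J≥1.2569
J = 0.0366 → climb

J = 0.0366, regime = climb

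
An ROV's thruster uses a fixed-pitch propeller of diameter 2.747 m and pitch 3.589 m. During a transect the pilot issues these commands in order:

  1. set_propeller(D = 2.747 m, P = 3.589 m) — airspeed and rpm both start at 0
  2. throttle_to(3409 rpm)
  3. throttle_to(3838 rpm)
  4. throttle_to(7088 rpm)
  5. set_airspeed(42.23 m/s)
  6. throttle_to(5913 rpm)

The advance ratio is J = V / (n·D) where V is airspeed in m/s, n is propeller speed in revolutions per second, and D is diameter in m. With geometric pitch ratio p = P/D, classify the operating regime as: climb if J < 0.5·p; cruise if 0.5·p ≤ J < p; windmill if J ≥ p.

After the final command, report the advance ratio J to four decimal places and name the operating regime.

J = 0.1560, regime = climb

set_propeller: D = 2.747 m, P = 3.589 m (p = P/D = 1.306516); state ← (V=0, rpm=0)
throttle_to(3409): rpm ← 3409
throttle_to(3838): rpm ← 3838
throttle_to(7088): rpm ← 7088
set_airspeed(42.23): V ← 42.23 m/s
throttle_to(5913): rpm ← 5913
final state: V = 42.23 m/s, rpm = 5913 → n = rpm/60 = 98.550000 rev/s
J = V / (n·D) = 42.23 / (98.550000 × 2.747) = 0.155993
regime bands: climb J<0.6533 | cruise [0.6533, 1.3065) | windmill J≥1.3065
J = 0.1560 → climb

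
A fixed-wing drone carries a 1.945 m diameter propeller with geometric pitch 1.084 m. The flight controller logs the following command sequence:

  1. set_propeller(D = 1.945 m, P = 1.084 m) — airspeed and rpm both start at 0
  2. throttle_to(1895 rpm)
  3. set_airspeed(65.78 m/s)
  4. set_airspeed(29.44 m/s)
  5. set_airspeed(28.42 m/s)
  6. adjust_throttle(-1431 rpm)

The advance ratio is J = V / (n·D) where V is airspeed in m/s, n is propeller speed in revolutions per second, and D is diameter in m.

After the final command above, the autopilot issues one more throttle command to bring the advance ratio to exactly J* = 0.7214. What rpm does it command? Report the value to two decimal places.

set_propeller: D = 1.945 m, P = 1.084 m (p = P/D = 0.557326); state ← (V=0, rpm=0)
throttle_to(1895): rpm ← 1895
set_airspeed(65.78): V ← 65.78 m/s
set_airspeed(29.44): V ← 29.44 m/s
set_airspeed(28.42): V ← 28.42 m/s
adjust_throttle(-1431): rpm ← 1895 -1431 = 464
final state: V = 28.42 m/s, rpm = 464 → n = rpm/60 = 7.733333 rev/s
target J* = 0.7214; solve J* = V/(n·D) for n: n = V/(J*·D) = 28.42/(0.7214 × 1.945) = 20.254817 rev/s
rpm = 60·n = 1215.289037

rpm = 1215.29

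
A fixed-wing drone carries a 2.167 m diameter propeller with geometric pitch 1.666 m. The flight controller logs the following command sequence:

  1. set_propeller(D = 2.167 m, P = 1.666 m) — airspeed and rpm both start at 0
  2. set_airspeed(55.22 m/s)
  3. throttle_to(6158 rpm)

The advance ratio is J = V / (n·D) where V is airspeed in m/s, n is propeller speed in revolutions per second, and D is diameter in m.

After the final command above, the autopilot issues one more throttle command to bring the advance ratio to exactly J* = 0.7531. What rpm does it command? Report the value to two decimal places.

set_propeller: D = 2.167 m, P = 1.666 m (p = P/D = 0.768805); state ← (V=0, rpm=0)
set_airspeed(55.22): V ← 55.22 m/s
throttle_to(6158): rpm ← 6158
final state: V = 55.22 m/s, rpm = 6158 → n = rpm/60 = 102.633333 rev/s
target J* = 0.7531; solve J* = V/(n·D) for n: n = V/(J*·D) = 55.22/(0.7531 × 2.167) = 33.836454 rev/s
rpm = 60·n = 2030.187240

rpm = 2030.19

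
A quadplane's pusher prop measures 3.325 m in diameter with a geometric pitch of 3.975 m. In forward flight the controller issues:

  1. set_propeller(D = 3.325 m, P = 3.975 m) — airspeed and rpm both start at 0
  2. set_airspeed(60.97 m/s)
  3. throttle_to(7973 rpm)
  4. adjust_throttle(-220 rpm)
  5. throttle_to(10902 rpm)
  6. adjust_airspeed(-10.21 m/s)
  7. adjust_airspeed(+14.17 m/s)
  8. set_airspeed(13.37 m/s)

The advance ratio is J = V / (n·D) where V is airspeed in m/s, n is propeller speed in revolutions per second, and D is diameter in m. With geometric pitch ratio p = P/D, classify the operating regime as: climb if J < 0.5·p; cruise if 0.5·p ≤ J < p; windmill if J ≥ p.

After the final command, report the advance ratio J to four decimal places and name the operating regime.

set_propeller: D = 3.325 m, P = 3.975 m (p = P/D = 1.195489); state ← (V=0, rpm=0)
set_airspeed(60.97): V ← 60.97 m/s
throttle_to(7973): rpm ← 7973
adjust_throttle(-220): rpm ← 7973 -220 = 7753
throttle_to(10902): rpm ← 10902
adjust_airspeed(-10.21): V ← 60.97 -10.21 = 50.76 m/s
adjust_airspeed(+14.17): V ← 50.76 +14.17 = 64.93 m/s
set_airspeed(13.37): V ← 13.37 m/s
final state: V = 13.37 m/s, rpm = 10902 → n = rpm/60 = 181.700000 rev/s
J = V / (n·D) = 13.37 / (181.700000 × 3.325) = 0.022130
regime bands: climb J<0.5977 | cruise [0.5977, 1.1955) | windmill J≥1.1955
J = 0.0221 → climb

J = 0.0221, regime = climb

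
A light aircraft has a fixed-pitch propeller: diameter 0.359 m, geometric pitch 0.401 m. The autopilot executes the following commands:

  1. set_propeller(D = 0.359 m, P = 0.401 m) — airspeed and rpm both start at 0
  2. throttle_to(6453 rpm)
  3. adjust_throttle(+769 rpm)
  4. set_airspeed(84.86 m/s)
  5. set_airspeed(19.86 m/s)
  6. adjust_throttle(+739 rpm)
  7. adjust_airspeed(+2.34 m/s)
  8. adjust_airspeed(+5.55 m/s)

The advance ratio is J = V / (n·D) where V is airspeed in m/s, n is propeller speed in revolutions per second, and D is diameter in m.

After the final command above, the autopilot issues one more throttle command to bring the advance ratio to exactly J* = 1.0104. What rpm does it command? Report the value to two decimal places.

set_propeller: D = 0.359 m, P = 0.401 m (p = P/D = 1.116992); state ← (V=0, rpm=0)
throttle_to(6453): rpm ← 6453
adjust_throttle(+769): rpm ← 6453 +769 = 7222
set_airspeed(84.86): V ← 84.86 m/s
set_airspeed(19.86): V ← 19.86 m/s
adjust_throttle(+739): rpm ← 7222 +739 = 7961
adjust_airspeed(+2.34): V ← 19.86 +2.34 = 22.2 m/s
adjust_airspeed(+5.55): V ← 22.2 +5.55 = 27.75 m/s
final state: V = 27.75 m/s, rpm = 7961 → n = rpm/60 = 132.683333 rev/s
target J* = 1.0104; solve J* = V/(n·D) for n: n = V/(J*·D) = 27.75/(1.0104 × 0.359) = 76.502425 rev/s
rpm = 60·n = 4590.145495

rpm = 4590.15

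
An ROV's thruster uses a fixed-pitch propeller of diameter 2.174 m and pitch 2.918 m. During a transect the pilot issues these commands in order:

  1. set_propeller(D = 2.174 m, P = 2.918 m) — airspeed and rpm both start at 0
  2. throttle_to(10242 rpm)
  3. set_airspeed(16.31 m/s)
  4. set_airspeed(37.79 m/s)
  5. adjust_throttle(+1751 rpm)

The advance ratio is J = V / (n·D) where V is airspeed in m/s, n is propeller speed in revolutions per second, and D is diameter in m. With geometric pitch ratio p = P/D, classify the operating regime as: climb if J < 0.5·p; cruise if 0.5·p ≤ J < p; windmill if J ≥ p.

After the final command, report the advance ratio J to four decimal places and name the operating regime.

J = 0.0870, regime = climb

set_propeller: D = 2.174 m, P = 2.918 m (p = P/D = 1.342226); state ← (V=0, rpm=0)
throttle_to(10242): rpm ← 10242
set_airspeed(16.31): V ← 16.31 m/s
set_airspeed(37.79): V ← 37.79 m/s
adjust_throttle(+1751): rpm ← 10242 +1751 = 11993
final state: V = 37.79 m/s, rpm = 11993 → n = rpm/60 = 199.883333 rev/s
J = V / (n·D) = 37.79 / (199.883333 × 2.174) = 0.086964
regime bands: climb J<0.6711 | cruise [0.6711, 1.3422) | windmill J≥1.3422
J = 0.0870 → climb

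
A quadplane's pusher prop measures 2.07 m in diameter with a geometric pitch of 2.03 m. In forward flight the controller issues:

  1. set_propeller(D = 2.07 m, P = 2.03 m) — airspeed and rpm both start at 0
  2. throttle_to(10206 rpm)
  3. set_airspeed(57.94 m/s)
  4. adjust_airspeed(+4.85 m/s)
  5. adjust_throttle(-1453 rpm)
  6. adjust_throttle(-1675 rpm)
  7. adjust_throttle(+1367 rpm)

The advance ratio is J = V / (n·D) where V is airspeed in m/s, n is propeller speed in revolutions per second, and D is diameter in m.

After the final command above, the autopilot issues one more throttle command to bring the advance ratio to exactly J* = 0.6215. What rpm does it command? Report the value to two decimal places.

rpm = 2928.40

set_propeller: D = 2.07 m, P = 2.03 m (p = P/D = 0.980676); state ← (V=0, rpm=0)
throttle_to(10206): rpm ← 10206
set_airspeed(57.94): V ← 57.94 m/s
adjust_airspeed(+4.85): V ← 57.94 +4.85 = 62.79 m/s
adjust_throttle(-1453): rpm ← 10206 -1453 = 8753
adjust_throttle(-1675): rpm ← 8753 -1675 = 7078
adjust_throttle(+1367): rpm ← 7078 +1367 = 8445
final state: V = 62.79 m/s, rpm = 8445 → n = rpm/60 = 140.750000 rev/s
target J* = 0.6215; solve J* = V/(n·D) for n: n = V/(J*·D) = 62.79/(0.6215 × 2.07) = 48.806651 rev/s
rpm = 60·n = 2928.399035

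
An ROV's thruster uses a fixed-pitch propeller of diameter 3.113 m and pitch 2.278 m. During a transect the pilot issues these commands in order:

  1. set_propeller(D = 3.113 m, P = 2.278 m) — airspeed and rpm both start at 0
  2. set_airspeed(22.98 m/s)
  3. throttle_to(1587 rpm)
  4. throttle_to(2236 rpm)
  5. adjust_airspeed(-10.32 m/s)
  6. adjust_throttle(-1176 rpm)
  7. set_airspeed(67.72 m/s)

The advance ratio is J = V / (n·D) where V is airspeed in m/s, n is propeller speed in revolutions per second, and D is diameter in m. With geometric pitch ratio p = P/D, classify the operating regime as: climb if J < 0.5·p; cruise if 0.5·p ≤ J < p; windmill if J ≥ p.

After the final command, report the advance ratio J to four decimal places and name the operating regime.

set_propeller: D = 3.113 m, P = 2.278 m (p = P/D = 0.731770); state ← (V=0, rpm=0)
set_airspeed(22.98): V ← 22.98 m/s
throttle_to(1587): rpm ← 1587
throttle_to(2236): rpm ← 2236
adjust_airspeed(-10.32): V ← 22.98 -10.32 = 12.66 m/s
adjust_throttle(-1176): rpm ← 2236 -1176 = 1060
set_airspeed(67.72): V ← 67.72 m/s
final state: V = 67.72 m/s, rpm = 1060 → n = rpm/60 = 17.666667 rev/s
J = V / (n·D) = 67.72 / (17.666667 × 3.113) = 1.231355
regime bands: climb J<0.3659 | cruise [0.3659, 0.7318) | windmill J≥0.7318
J = 1.2314 → windmill

J = 1.2314, regime = windmill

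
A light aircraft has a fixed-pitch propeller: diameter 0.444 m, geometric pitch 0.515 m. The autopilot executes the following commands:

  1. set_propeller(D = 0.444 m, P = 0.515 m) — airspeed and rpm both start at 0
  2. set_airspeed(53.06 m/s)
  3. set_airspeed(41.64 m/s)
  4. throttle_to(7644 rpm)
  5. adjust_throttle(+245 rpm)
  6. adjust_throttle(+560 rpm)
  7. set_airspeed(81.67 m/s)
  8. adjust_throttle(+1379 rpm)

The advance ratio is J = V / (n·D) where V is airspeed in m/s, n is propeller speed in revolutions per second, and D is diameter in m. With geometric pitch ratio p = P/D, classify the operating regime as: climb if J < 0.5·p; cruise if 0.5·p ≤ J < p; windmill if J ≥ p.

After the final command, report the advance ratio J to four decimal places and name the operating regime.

J = 1.1230, regime = cruise

set_propeller: D = 0.444 m, P = 0.515 m (p = P/D = 1.159910); state ← (V=0, rpm=0)
set_airspeed(53.06): V ← 53.06 m/s
set_airspeed(41.64): V ← 41.64 m/s
throttle_to(7644): rpm ← 7644
adjust_throttle(+245): rpm ← 7644 +245 = 7889
adjust_throttle(+560): rpm ← 7889 +560 = 8449
set_airspeed(81.67): V ← 81.67 m/s
adjust_throttle(+1379): rpm ← 8449 +1379 = 9828
final state: V = 81.67 m/s, rpm = 9828 → n = rpm/60 = 163.800000 rev/s
J = V / (n·D) = 81.67 / (163.800000 × 0.444) = 1.122964
regime bands: climb J<0.5800 | cruise [0.5800, 1.1599) | windmill J≥1.1599
J = 1.1230 → cruise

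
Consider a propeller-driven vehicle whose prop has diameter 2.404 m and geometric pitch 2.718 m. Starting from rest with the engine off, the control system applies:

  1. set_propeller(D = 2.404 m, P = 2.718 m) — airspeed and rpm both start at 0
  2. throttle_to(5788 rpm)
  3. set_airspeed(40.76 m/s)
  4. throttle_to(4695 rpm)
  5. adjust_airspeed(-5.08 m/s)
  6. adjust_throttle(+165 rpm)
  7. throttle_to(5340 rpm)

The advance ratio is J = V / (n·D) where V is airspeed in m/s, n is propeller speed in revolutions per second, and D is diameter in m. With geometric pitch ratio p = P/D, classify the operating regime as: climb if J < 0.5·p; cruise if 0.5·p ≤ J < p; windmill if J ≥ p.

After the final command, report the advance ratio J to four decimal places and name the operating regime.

J = 0.1668, regime = climb

set_propeller: D = 2.404 m, P = 2.718 m (p = P/D = 1.130616); state ← (V=0, rpm=0)
throttle_to(5788): rpm ← 5788
set_airspeed(40.76): V ← 40.76 m/s
throttle_to(4695): rpm ← 4695
adjust_airspeed(-5.08): V ← 40.76 -5.08 = 35.68 m/s
adjust_throttle(+165): rpm ← 4695 +165 = 4860
throttle_to(5340): rpm ← 5340
final state: V = 35.68 m/s, rpm = 5340 → n = rpm/60 = 89.000000 rev/s
J = V / (n·D) = 35.68 / (89.000000 × 2.404) = 0.166763
regime bands: climb J<0.5653 | cruise [0.5653, 1.1306) | windmill J≥1.1306
J = 0.1668 → climb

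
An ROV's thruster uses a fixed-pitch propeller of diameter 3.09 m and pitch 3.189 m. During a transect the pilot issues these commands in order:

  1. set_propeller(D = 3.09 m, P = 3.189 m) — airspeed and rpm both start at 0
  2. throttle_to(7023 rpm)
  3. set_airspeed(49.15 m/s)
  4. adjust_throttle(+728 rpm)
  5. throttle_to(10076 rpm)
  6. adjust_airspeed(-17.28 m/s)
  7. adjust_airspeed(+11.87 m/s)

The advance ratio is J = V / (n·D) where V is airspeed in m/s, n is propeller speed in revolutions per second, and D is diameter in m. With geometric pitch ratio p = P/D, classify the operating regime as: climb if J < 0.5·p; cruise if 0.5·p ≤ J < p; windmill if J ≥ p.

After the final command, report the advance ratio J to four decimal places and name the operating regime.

set_propeller: D = 3.09 m, P = 3.189 m (p = P/D = 1.032039); state ← (V=0, rpm=0)
throttle_to(7023): rpm ← 7023
set_airspeed(49.15): V ← 49.15 m/s
adjust_throttle(+728): rpm ← 7023 +728 = 7751
throttle_to(10076): rpm ← 10076
adjust_airspeed(-17.28): V ← 49.15 -17.28 = 31.87 m/s
adjust_airspeed(+11.87): V ← 31.87 +11.87 = 43.74 m/s
final state: V = 43.74 m/s, rpm = 10076 → n = rpm/60 = 167.933333 rev/s
J = V / (n·D) = 43.74 / (167.933333 × 3.09) = 0.084291
regime bands: climb J<0.5160 | cruise [0.5160, 1.0320) | windmill J≥1.0320
J = 0.0843 → climb

J = 0.0843, regime = climb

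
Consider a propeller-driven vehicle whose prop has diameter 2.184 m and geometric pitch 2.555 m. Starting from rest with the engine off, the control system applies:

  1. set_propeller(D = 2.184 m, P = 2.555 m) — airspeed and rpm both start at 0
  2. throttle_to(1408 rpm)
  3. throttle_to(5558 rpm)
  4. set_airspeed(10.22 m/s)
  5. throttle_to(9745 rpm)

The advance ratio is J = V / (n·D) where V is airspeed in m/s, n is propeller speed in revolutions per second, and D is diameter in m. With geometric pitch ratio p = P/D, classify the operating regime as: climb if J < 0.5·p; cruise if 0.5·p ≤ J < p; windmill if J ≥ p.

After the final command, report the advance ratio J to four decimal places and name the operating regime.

J = 0.0288, regime = climb

set_propeller: D = 2.184 m, P = 2.555 m (p = P/D = 1.169872); state ← (V=0, rpm=0)
throttle_to(1408): rpm ← 1408
throttle_to(5558): rpm ← 5558
set_airspeed(10.22): V ← 10.22 m/s
throttle_to(9745): rpm ← 9745
final state: V = 10.22 m/s, rpm = 9745 → n = rpm/60 = 162.416667 rev/s
J = V / (n·D) = 10.22 / (162.416667 × 2.184) = 0.028812
regime bands: climb J<0.5849 | cruise [0.5849, 1.1699) | windmill J≥1.1699
J = 0.0288 → climb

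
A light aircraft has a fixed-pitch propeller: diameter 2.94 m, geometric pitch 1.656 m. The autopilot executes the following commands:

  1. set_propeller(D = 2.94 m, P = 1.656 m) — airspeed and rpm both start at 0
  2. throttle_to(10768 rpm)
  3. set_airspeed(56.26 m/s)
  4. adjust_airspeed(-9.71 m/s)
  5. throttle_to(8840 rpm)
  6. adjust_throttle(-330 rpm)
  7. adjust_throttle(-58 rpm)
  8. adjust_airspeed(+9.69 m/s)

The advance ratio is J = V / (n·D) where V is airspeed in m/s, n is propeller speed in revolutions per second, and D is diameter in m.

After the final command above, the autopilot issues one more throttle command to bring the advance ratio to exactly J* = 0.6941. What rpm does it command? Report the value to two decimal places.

rpm = 1653.59

set_propeller: D = 2.94 m, P = 1.656 m (p = P/D = 0.563265); state ← (V=0, rpm=0)
throttle_to(10768): rpm ← 10768
set_airspeed(56.26): V ← 56.26 m/s
adjust_airspeed(-9.71): V ← 56.26 -9.71 = 46.55 m/s
throttle_to(8840): rpm ← 8840
adjust_throttle(-330): rpm ← 8840 -330 = 8510
adjust_throttle(-58): rpm ← 8510 -58 = 8452
adjust_airspeed(+9.69): V ← 46.55 +9.69 = 56.24 m/s
final state: V = 56.24 m/s, rpm = 8452 → n = rpm/60 = 140.866667 rev/s
target J* = 0.6941; solve J* = V/(n·D) for n: n = V/(J*·D) = 56.24/(0.6941 × 2.94) = 27.559792 rev/s
rpm = 60·n = 1653.587526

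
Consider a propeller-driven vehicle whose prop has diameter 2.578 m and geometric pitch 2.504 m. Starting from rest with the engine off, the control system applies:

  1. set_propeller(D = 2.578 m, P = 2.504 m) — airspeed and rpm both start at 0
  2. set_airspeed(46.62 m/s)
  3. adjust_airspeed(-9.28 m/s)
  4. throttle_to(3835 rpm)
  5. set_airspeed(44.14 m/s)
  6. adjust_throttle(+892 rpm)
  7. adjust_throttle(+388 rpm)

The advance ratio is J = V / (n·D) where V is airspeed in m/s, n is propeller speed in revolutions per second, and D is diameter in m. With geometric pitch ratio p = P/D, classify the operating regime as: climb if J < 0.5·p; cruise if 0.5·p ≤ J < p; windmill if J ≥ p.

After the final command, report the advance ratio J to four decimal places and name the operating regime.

J = 0.2008, regime = climb

set_propeller: D = 2.578 m, P = 2.504 m (p = P/D = 0.971296); state ← (V=0, rpm=0)
set_airspeed(46.62): V ← 46.62 m/s
adjust_airspeed(-9.28): V ← 46.62 -9.28 = 37.34 m/s
throttle_to(3835): rpm ← 3835
set_airspeed(44.14): V ← 44.14 m/s
adjust_throttle(+892): rpm ← 3835 +892 = 4727
adjust_throttle(+388): rpm ← 4727 +388 = 5115
final state: V = 44.14 m/s, rpm = 5115 → n = rpm/60 = 85.250000 rev/s
J = V / (n·D) = 44.14 / (85.250000 × 2.578) = 0.200842
regime bands: climb J<0.4856 | cruise [0.4856, 0.9713) | windmill J≥0.9713
J = 0.2008 → climb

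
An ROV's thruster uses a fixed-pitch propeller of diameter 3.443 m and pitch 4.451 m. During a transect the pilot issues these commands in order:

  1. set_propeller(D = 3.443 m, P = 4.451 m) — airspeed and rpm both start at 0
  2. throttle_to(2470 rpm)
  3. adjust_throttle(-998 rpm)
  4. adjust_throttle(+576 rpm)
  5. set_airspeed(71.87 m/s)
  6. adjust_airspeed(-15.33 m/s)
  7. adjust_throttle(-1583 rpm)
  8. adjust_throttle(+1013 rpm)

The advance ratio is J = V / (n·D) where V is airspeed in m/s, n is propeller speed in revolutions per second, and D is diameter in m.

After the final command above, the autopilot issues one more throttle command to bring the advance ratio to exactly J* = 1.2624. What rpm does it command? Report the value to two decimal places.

set_propeller: D = 3.443 m, P = 4.451 m (p = P/D = 1.292768); state ← (V=0, rpm=0)
throttle_to(2470): rpm ← 2470
adjust_throttle(-998): rpm ← 2470 -998 = 1472
adjust_throttle(+576): rpm ← 1472 +576 = 2048
set_airspeed(71.87): V ← 71.87 m/s
adjust_airspeed(-15.33): V ← 71.87 -15.33 = 56.54 m/s
adjust_throttle(-1583): rpm ← 2048 -1583 = 465
adjust_throttle(+1013): rpm ← 465 +1013 = 1478
final state: V = 56.54 m/s, rpm = 1478 → n = rpm/60 = 24.633333 rev/s
target J* = 1.2624; solve J* = V/(n·D) for n: n = V/(J*·D) = 56.54/(1.2624 × 3.443) = 13.008337 rev/s
rpm = 60·n = 780.500249

rpm = 780.50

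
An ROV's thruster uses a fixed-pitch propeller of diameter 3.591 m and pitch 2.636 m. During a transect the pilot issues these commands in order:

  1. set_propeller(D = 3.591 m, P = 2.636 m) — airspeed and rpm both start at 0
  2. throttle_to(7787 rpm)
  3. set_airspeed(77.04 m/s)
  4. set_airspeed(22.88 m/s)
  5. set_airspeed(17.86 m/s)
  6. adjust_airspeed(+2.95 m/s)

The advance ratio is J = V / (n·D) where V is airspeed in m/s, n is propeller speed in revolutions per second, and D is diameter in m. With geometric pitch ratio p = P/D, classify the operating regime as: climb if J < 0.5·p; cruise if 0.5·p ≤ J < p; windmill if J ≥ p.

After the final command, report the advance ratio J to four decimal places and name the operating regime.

J = 0.0447, regime = climb

set_propeller: D = 3.591 m, P = 2.636 m (p = P/D = 0.734057); state ← (V=0, rpm=0)
throttle_to(7787): rpm ← 7787
set_airspeed(77.04): V ← 77.04 m/s
set_airspeed(22.88): V ← 22.88 m/s
set_airspeed(17.86): V ← 17.86 m/s
adjust_airspeed(+2.95): V ← 17.86 +2.95 = 20.81 m/s
final state: V = 20.81 m/s, rpm = 7787 → n = rpm/60 = 129.783333 rev/s
J = V / (n·D) = 20.81 / (129.783333 × 3.591) = 0.044652
regime bands: climb J<0.3670 | cruise [0.3670, 0.7341) | windmill J≥0.7341
J = 0.0447 → climb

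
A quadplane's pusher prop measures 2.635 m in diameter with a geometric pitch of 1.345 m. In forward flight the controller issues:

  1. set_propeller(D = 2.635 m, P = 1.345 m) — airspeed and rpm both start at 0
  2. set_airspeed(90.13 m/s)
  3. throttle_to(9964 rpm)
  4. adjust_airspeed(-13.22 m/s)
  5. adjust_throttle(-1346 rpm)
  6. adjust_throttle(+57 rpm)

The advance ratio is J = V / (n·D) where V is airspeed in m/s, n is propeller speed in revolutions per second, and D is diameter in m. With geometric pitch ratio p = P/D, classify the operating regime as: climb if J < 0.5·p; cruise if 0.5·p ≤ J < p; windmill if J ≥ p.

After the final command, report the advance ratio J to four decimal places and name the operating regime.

set_propeller: D = 2.635 m, P = 1.345 m (p = P/D = 0.510436); state ← (V=0, rpm=0)
set_airspeed(90.13): V ← 90.13 m/s
throttle_to(9964): rpm ← 9964
adjust_airspeed(-13.22): V ← 90.13 -13.22 = 76.91 m/s
adjust_throttle(-1346): rpm ← 9964 -1346 = 8618
adjust_throttle(+57): rpm ← 8618 +57 = 8675
final state: V = 76.91 m/s, rpm = 8675 → n = rpm/60 = 144.583333 rev/s
J = V / (n·D) = 76.91 / (144.583333 × 2.635) = 0.201876
regime bands: climb J<0.2552 | cruise [0.2552, 0.5104) | windmill J≥0.5104
J = 0.2019 → climb

J = 0.2019, regime = climb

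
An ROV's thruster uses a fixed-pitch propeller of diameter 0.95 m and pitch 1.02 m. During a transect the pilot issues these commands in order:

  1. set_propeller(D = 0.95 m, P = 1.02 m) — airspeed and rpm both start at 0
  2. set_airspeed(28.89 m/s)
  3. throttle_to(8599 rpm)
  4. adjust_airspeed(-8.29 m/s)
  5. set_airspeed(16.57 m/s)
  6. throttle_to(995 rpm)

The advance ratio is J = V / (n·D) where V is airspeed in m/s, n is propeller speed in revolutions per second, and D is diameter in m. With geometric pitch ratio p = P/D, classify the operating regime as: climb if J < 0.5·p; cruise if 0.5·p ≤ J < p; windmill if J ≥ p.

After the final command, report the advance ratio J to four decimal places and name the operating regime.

set_propeller: D = 0.95 m, P = 1.02 m (p = P/D = 1.073684); state ← (V=0, rpm=0)
set_airspeed(28.89): V ← 28.89 m/s
throttle_to(8599): rpm ← 8599
adjust_airspeed(-8.29): V ← 28.89 -8.29 = 20.6 m/s
set_airspeed(16.57): V ← 16.57 m/s
throttle_to(995): rpm ← 995
final state: V = 16.57 m/s, rpm = 995 → n = rpm/60 = 16.583333 rev/s
J = V / (n·D) = 16.57 / (16.583333 × 0.95) = 1.051785
regime bands: climb J<0.5368 | cruise [0.5368, 1.0737) | windmill J≥1.0737
J = 1.0518 → cruise

J = 1.0518, regime = cruise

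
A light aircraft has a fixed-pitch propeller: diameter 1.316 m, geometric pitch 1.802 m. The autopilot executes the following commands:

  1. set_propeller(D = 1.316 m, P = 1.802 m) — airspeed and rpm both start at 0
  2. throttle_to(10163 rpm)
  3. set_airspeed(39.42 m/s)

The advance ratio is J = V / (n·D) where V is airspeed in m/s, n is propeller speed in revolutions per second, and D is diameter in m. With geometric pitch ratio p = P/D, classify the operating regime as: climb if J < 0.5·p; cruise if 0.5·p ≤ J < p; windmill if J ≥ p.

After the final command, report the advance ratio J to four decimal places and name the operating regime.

set_propeller: D = 1.316 m, P = 1.802 m (p = P/D = 1.369301); state ← (V=0, rpm=0)
throttle_to(10163): rpm ← 10163
set_airspeed(39.42): V ← 39.42 m/s
final state: V = 39.42 m/s, rpm = 10163 → n = rpm/60 = 169.383333 rev/s
J = V / (n·D) = 39.42 / (169.383333 × 1.316) = 0.176844
regime bands: climb J<0.6847 | cruise [0.6847, 1.3693) | windmill J≥1.3693
J = 0.1768 → climb

J = 0.1768, regime = climb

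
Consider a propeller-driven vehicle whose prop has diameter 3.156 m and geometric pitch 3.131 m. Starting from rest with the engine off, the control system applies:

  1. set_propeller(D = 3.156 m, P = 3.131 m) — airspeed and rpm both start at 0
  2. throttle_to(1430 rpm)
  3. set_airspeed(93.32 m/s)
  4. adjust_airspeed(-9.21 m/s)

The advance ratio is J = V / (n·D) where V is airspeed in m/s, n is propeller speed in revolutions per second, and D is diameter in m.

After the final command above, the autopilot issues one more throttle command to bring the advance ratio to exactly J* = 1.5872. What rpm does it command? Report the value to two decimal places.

rpm = 1007.47

set_propeller: D = 3.156 m, P = 3.131 m (p = P/D = 0.992079); state ← (V=0, rpm=0)
throttle_to(1430): rpm ← 1430
set_airspeed(93.32): V ← 93.32 m/s
adjust_airspeed(-9.21): V ← 93.32 -9.21 = 84.11 m/s
final state: V = 84.11 m/s, rpm = 1430 → n = rpm/60 = 23.833333 rev/s
target J* = 1.5872; solve J* = V/(n·D) for n: n = V/(J*·D) = 84.11/(1.5872 × 3.156) = 16.791094 rev/s
rpm = 60·n = 1007.465618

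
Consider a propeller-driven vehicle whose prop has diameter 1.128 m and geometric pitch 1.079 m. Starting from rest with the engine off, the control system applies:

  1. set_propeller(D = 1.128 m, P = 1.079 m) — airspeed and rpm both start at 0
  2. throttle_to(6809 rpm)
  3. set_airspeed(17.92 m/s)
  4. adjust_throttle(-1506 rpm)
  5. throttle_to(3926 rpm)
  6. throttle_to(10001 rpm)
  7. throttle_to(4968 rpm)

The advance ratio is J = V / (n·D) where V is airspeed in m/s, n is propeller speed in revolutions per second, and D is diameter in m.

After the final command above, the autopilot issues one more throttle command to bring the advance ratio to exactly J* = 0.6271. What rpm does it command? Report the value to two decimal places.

set_propeller: D = 1.128 m, P = 1.079 m (p = P/D = 0.956560); state ← (V=0, rpm=0)
throttle_to(6809): rpm ← 6809
set_airspeed(17.92): V ← 17.92 m/s
adjust_throttle(-1506): rpm ← 6809 -1506 = 5303
throttle_to(3926): rpm ← 3926
throttle_to(10001): rpm ← 10001
throttle_to(4968): rpm ← 4968
final state: V = 17.92 m/s, rpm = 4968 → n = rpm/60 = 82.800000 rev/s
target J* = 0.6271; solve J* = V/(n·D) for n: n = V/(J*·D) = 17.92/(0.6271 × 1.128) = 25.333320 rev/s
rpm = 60·n = 1519.999186

rpm = 1520.00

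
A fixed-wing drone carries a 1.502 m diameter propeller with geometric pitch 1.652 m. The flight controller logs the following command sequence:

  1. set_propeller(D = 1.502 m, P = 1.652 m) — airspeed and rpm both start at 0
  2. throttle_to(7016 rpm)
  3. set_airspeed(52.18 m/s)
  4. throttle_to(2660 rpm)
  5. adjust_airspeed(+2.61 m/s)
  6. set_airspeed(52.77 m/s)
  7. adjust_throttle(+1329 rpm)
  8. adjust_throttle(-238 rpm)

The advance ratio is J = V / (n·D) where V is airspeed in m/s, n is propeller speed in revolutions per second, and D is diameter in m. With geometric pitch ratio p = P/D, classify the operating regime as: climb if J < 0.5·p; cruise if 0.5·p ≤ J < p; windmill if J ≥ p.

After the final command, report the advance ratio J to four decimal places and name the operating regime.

J = 0.5620, regime = cruise

set_propeller: D = 1.502 m, P = 1.652 m (p = P/D = 1.099867); state ← (V=0, rpm=0)
throttle_to(7016): rpm ← 7016
set_airspeed(52.18): V ← 52.18 m/s
throttle_to(2660): rpm ← 2660
adjust_airspeed(+2.61): V ← 52.18 +2.61 = 54.79 m/s
set_airspeed(52.77): V ← 52.77 m/s
adjust_throttle(+1329): rpm ← 2660 +1329 = 3989
adjust_throttle(-238): rpm ← 3989 -238 = 3751
final state: V = 52.77 m/s, rpm = 3751 → n = rpm/60 = 62.516667 rev/s
J = V / (n·D) = 52.77 / (62.516667 × 1.502) = 0.561981
regime bands: climb J<0.5499 | cruise [0.5499, 1.0999) | windmill J≥1.0999
J = 0.5620 → cruise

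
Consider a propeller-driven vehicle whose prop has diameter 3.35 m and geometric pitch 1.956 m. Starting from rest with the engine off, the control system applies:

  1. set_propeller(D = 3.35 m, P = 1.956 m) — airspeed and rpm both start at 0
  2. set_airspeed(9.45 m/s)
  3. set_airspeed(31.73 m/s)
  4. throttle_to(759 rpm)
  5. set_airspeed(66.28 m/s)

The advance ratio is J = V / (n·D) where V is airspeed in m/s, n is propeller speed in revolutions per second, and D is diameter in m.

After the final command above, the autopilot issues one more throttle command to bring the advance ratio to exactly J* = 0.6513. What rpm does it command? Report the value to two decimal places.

set_propeller: D = 3.35 m, P = 1.956 m (p = P/D = 0.583881); state ← (V=0, rpm=0)
set_airspeed(9.45): V ← 9.45 m/s
set_airspeed(31.73): V ← 31.73 m/s
throttle_to(759): rpm ← 759
set_airspeed(66.28): V ← 66.28 m/s
final state: V = 66.28 m/s, rpm = 759 → n = rpm/60 = 12.650000 rev/s
target J* = 0.6513; solve J* = V/(n·D) for n: n = V/(J*·D) = 66.28/(0.6513 × 3.35) = 30.377821 rev/s
rpm = 60·n = 1822.669242

rpm = 1822.67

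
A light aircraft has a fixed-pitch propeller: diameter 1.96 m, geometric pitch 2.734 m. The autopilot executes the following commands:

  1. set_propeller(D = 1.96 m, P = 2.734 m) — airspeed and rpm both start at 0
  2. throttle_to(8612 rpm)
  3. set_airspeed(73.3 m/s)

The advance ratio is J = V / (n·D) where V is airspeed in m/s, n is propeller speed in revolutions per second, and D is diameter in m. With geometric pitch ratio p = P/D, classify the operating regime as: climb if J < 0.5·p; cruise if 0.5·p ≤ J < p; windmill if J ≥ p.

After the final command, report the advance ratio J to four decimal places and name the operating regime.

set_propeller: D = 1.96 m, P = 2.734 m (p = P/D = 1.394898); state ← (V=0, rpm=0)
throttle_to(8612): rpm ← 8612
set_airspeed(73.3): V ← 73.3 m/s
final state: V = 73.3 m/s, rpm = 8612 → n = rpm/60 = 143.533333 rev/s
J = V / (n·D) = 73.3 / (143.533333 × 1.96) = 0.260552
regime bands: climb J<0.6974 | cruise [0.6974, 1.3949) | windmill J≥1.3949
J = 0.2606 → climb

J = 0.2606, regime = climb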